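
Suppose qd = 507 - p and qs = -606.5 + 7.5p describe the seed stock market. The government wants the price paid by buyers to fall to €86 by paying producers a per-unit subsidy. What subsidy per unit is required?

Required subsidy s = €51 per unit

At a buyer price of 86, quantity demanded is 507 − 1·86 = 421.
Sellers supply 421 only when they receive ps with -606.5 + 7.5·ps = 421, i.e. ps = 137.
s = ps − pb = 137 − 86 = 51.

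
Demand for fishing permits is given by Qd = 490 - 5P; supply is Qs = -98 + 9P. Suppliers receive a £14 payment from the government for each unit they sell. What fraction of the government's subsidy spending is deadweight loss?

DWL / government spending = 9/130

Pre-subsidy: 490 - 5P = -98 + 9P gives P* = 42, Q* = 280.
With the subsidy, sellers receive Ps = Pb + 14 for each unit, where Pb is the price buyers pay.
Supply in terms of Pb becomes Qs = -98 + 9(Pb + 14) = 28 + 9Pb. Setting this equal to demand: 490 - 5Pb = 28 + 9Pb, so Pb = 33.
Sellers receive Ps = 33 + 14 = 47; Q' = 490 − 5·33 = 325.
ΔCS = ½(280 + 325)(42 − 33) = 2722.5; ΔPS = ½(280 + 325)(47 − 42) = 1512.5.
Government spending = 14 × 325 = 4550.
DWL = ½ × 14 × (325 − 280) = 315; fraction = 315 / 4550 = 9/130.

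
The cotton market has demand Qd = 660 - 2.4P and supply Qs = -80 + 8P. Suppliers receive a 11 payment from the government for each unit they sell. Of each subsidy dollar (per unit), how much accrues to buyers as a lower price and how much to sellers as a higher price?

Buyers gain 110/13 per unit; sellers gain 33/13 per unit

Pre-subsidy: 660 - 2.4P = -80 + 8P gives P* = 925/13, Q* = 6360/13.
With the subsidy, sellers receive Ps = Pb + 11 for each unit, where Pb is the price buyers pay.
Supply in terms of Pb becomes Qs = -80 + 8(Pb + 11) = 8 + 8Pb. Setting this equal to demand: 660 - 2.4Pb = 8 + 8Pb, so Pb = 815/13.
Sellers receive Ps = 815/13 + 11 = 958/13; Q' = 660 − 2.4·(815/13) = 6624/13.
Buyers' price falls by P* − Pb = 925/13 − 815/13 = 110/13; sellers' price rises by Ps − P* = 958/13 − 925/13 = 33/13.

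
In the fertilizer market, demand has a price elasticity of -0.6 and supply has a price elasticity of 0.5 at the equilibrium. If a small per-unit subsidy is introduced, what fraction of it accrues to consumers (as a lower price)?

Consumer share = 5/11

For a small subsidy around the equilibrium, the benefit split depends on the relative slopes, which at a point are proportional to the elasticities.
Buyer share = εs/(εs + |εd|) = 0.5/(0.5 + 0.6) = 5/11; seller share = |εd|/(εs + |εd|) = 6/11.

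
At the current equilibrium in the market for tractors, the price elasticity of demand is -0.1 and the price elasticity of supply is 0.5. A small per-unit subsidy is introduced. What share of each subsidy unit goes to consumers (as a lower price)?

For a small subsidy around the equilibrium, the benefit split depends on the relative slopes, which at a point are proportional to the elasticities.
Buyer share = εs/(εs + |εd|) = 0.5/(0.5 + 0.1) = 5/6; seller share = |εd|/(εs + |εd|) = 1/6.

Consumer share = 5/6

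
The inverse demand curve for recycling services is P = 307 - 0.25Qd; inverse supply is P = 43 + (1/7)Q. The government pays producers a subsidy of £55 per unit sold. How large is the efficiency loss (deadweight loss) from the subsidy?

Pre-subsidy: 307 - 0.25Q = 43 + (1/7)Q gives Q* = 672 and P* = 139.
With the subsidy, sellers receive Ps = Pb + 55 for each unit, where Pb is the price buyers pay.
On the curves, Pb = 307 - 0.25Q and Ps = 43 + (1/7)Q; the wedge Ps − Pb = 55 gives 43 + (1/7)Q − (307 - 0.25Q) = 55, so Q' = 812.
Then Pb = 307 − 0.25·812 = 104 and Ps = 43 + (1/7)·812 = 159.
The subsidy expands output by 812 − 672 = 140 past the efficient level; on those units the gap between marginal cost and willingness to pay runs from 0 up to 55.
DWL = ½ × 55 × 140 = 3850.

Deadweight loss = £3850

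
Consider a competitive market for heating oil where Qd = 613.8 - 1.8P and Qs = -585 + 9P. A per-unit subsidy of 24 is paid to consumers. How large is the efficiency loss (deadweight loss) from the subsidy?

Pre-subsidy: 613.8 - 1.8P = -585 + 9P gives P* = 111, Q* = 414.
With the rebate, buyers effectively pay Pb = Ps − 24, where Ps is the price sellers receive.
Demand in terms of Ps becomes Qd = 613.8 − 1.8(Ps − 24) = 657 - 1.8Ps. Setting this equal to supply: 657 - 1.8Ps = -585 + 9Ps, so Ps = 115.
Buyers pay Pb = 115 − 24 = 91; Q' = -585 + 9·115 = 450.
The subsidy expands output by 450 − 414 = 36 past the efficient level; on those units the gap between marginal cost and willingness to pay runs from 0 up to 24.
DWL = ½ × 24 × 36 = 432.

Deadweight loss = 432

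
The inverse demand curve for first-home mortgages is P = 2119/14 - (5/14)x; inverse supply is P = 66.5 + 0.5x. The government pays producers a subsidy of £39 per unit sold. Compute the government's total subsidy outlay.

Pre-subsidy: 2119/14 - (5/14)x = 66.5 + 0.5x gives x* = 99 and P* = 116.
With the subsidy, sellers receive Ps = Pb + 39 for each unit, where Pb is the price buyers pay.
On the curves, Pb = 2119/14 - (5/14)x and Ps = 66.5 + 0.5x; the wedge Ps − Pb = 39 gives 66.5 + 0.5x − (2119/14 - (5/14)x) = 39, so x' = 144.5.
Then Pb = 2119/14 − (5/14)·144.5 = 99.75 and Ps = 66.5 + 0.5·144.5 = 138.75.
Government outlay = subsidy × quantity = 39 × 144.5 = 5635.5.

Government cost = £5635.5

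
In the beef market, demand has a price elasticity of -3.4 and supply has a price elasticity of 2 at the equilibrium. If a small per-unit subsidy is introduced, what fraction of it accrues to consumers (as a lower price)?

For a small subsidy around the equilibrium, the benefit split depends on the relative slopes, which at a point are proportional to the elasticities.
Buyer share = εs/(εs + |εd|) = 2/(2 + 3.4) = 10/27; seller share = |εd|/(εs + |εd|) = 17/27.

Consumer share = 10/27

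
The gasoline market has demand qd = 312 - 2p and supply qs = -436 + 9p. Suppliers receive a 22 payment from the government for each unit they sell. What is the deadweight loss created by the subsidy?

Pre-subsidy: 312 - 2p = -436 + 9p gives p* = 68, q* = 176.
With the subsidy, sellers receive ps = pb + 22 for each unit, where pb is the price buyers pay.
Supply in terms of pb becomes qs = -436 + 9(pb + 22) = -238 + 9pb. Setting this equal to demand: 312 - 2pb = -238 + 9pb, so pb = 50.
Sellers receive ps = 50 + 22 = 72; q' = 312 − 2·50 = 212.
The subsidy expands output by 212 − 176 = 36 past the efficient level; on those units the gap between marginal cost and willingness to pay runs from 0 up to 22.
DWL = ½ × 22 × 36 = 396.

Deadweight loss = 396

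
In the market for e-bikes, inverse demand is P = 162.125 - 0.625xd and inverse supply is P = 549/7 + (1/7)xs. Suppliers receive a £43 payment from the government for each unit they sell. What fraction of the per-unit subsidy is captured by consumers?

Consumer share = 35/43

Pre-subsidy: 162.125 - 0.625x = 549/7 + (1/7)x gives x* = 109 and P* = 94.
With the subsidy, sellers receive Ps = Pb + 43 for each unit, where Pb is the price buyers pay.
On the curves, Pb = 162.125 - 0.625x and Ps = 549/7 + (1/7)x; the wedge Ps − Pb = 43 gives 549/7 + (1/7)x − (162.125 - 0.625x) = 43, so x' = 165.
Then Pb = 162.125 − 0.625·165 = 59 and Ps = 549/7 + (1/7)·165 = 102.
Buyers' price falls by P* − Pb = 94 − 59 = 35; sellers' price rises by Ps − P* = 102 − 94 = 8.
So consumers capture 35/43 = 35/43 of each unit of subsidy.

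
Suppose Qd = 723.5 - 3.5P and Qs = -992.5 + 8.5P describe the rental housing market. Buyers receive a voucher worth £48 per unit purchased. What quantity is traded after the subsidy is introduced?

Q' = 342

Pre-subsidy: 723.5 - 3.5P = -992.5 + 8.5P gives P* = 143, Q* = 223.
With the rebate, buyers effectively pay Pb = Ps − 48, where Ps is the price sellers receive.
Demand in terms of Ps becomes Qd = 723.5 − 3.5(Ps − 48) = 891.5 - 3.5Ps. Setting this equal to supply: 891.5 - 3.5Ps = -992.5 + 8.5Ps, so Ps = 157.
Buyers pay Pb = 157 − 48 = 109; Q' = -992.5 + 8.5·157 = 342.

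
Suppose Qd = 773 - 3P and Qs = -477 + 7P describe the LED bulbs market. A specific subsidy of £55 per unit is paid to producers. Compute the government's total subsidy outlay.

Government cost = £28242.5

Pre-subsidy: 773 - 3P = -477 + 7P gives P* = 125, Q* = 398.
With the subsidy, sellers receive Ps = Pb + 55 for each unit, where Pb is the price buyers pay.
Supply in terms of Pb becomes Qs = -477 + 7(Pb + 55) = -92 + 7Pb. Setting this equal to demand: 773 - 3Pb = -92 + 7Pb, so Pb = 86.5.
Sellers receive Ps = 86.5 + 55 = 141.5; Q' = 773 − 3·86.5 = 513.5.
Government outlay = subsidy × quantity = 55 × 513.5 = 28242.5.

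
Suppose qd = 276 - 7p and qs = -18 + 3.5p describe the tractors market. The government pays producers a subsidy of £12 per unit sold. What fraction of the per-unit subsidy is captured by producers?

Producer share = 2/3

Pre-subsidy: 276 - 7p = -18 + 3.5p gives p* = 28, q* = 80.
With the subsidy, sellers receive ps = pb + 12 for each unit, where pb is the price buyers pay.
Supply in terms of pb becomes qs = -18 + 3.5(pb + 12) = 24 + 3.5pb. Setting this equal to demand: 276 - 7pb = 24 + 3.5pb, so pb = 24.
Sellers receive ps = 24 + 12 = 36; q' = 276 − 7·24 = 108.
Buyers' price falls by p* − pb = 28 − 24 = 4; sellers' price rises by ps − p* = 36 − 28 = 8.
So producers capture 8/12 = 2/3 of each unit of subsidy.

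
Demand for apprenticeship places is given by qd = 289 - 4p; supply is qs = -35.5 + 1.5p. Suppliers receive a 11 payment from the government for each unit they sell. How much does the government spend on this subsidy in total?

Government cost = 715

Pre-subsidy: 289 - 4p = -35.5 + 1.5p gives p* = 59, q* = 53.
With the subsidy, sellers receive ps = pb + 11 for each unit, where pb is the price buyers pay.
Supply in terms of pb becomes qs = -35.5 + 1.5(pb + 11) = -19 + 1.5pb. Setting this equal to demand: 289 - 4pb = -19 + 1.5pb, so pb = 56.
Sellers receive ps = 56 + 11 = 67; q' = 289 − 4·56 = 65.
Government outlay = subsidy × quantity = 11 × 65 = 715.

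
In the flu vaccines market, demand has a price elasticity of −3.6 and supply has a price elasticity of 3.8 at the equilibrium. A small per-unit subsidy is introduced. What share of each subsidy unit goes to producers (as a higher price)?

Producer share = 18/37

For a small subsidy around the equilibrium, the benefit split depends on the relative slopes, which at a point are proportional to the elasticities.
Buyer share = εs/(εs + |εd|) = 3.8/(3.8 + 3.6) = 19/37; seller share = |εd|/(εs + |εd|) = 18/37.
So producers capture 18/37 of the subsidy.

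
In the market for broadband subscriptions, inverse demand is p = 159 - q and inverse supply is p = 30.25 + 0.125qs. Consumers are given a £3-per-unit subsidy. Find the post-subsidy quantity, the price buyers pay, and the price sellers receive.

q' = 1054/9; buyers pay 377/9; sellers receive 404/9

Pre-subsidy: 159 - q = 30.25 + 0.125q gives q* = 1030/9 and p* = 401/9.
With the rebate, buyers effectively pay pb = ps − 3, where ps is the price sellers receive.
On the curves, pb = 159 - q and ps = 30.25 + 0.125q; the wedge ps − pb = 3 gives 30.25 + 0.125q − (159 - q) = 3, so q' = 1054/9.
Then pb = 159 − 1·(1054/9) = 377/9 and ps = 30.25 + 0.125·(1054/9) = 404/9.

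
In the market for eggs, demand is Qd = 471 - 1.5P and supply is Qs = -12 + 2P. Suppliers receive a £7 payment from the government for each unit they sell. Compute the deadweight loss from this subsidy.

Deadweight loss = £21

Pre-subsidy: 471 - 1.5P = -12 + 2P gives P* = 138, Q* = 264.
With the subsidy, sellers receive Ps = Pb + 7 for each unit, where Pb is the price buyers pay.
Supply in terms of Pb becomes Qs = -12 + 2(Pb + 7) = 2 + 2Pb. Setting this equal to demand: 471 - 1.5Pb = 2 + 2Pb, so Pb = 134.
Sellers receive Ps = 134 + 7 = 141; Q' = 471 − 1.5·134 = 270.
The subsidy expands output by 270 − 264 = 6 past the efficient level; on those units the gap between marginal cost and willingness to pay runs from 0 up to 7.
DWL = ½ × 7 × 6 = 21.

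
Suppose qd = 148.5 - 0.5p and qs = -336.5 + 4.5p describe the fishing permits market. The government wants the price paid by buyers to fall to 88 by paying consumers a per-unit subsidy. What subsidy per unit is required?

Required subsidy s = 10 per unit

At a buyer price of 88, quantity demanded is 148.5 − 0.5·88 = 104.5.
Sellers supply 104.5 only when they receive ps with -336.5 + 4.5·ps = 104.5, i.e. ps = 98.
s = ps − pb = 98 − 88 = 10.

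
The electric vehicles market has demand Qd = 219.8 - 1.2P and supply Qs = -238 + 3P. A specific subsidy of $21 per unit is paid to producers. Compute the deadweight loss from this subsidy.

Deadweight loss = $189

Pre-subsidy: 219.8 - 1.2P = -238 + 3P gives P* = 109, Q* = 89.
With the subsidy, sellers receive Ps = Pb + 21 for each unit, where Pb is the price buyers pay.
Supply in terms of Pb becomes Qs = -238 + 3(Pb + 21) = -175 + 3Pb. Setting this equal to demand: 219.8 - 1.2Pb = -175 + 3Pb, so Pb = 94.
Sellers receive Ps = 94 + 21 = 115; Q' = 219.8 − 1.2·94 = 107.
The subsidy expands output by 107 − 89 = 18 past the efficient level; on those units the gap between marginal cost and willingness to pay runs from 0 up to 21.
DWL = ½ × 21 × 18 = 189.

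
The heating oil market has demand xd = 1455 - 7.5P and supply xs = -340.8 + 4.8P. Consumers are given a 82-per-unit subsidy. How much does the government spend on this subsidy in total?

Government cost = 49200

Pre-subsidy: 1455 - 7.5P = -340.8 + 4.8P gives P* = 146, x* = 360.
With the rebate, buyers effectively pay Pb = Ps − 82, where Ps is the price sellers receive.
Demand in terms of Ps becomes xd = 1455 − 7.5(Ps − 82) = 2070 - 7.5Ps. Setting this equal to supply: 2070 - 7.5Ps = -340.8 + 4.8Ps, so Ps = 196.
Buyers pay Pb = 196 − 82 = 114; x' = -340.8 + 4.8·196 = 600.
Government outlay = subsidy × quantity = 82 × 600 = 49200.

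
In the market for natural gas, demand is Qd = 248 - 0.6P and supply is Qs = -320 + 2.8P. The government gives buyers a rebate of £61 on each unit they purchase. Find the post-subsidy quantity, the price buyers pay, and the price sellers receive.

Q' = 15122/85; buyers pay 1986/17; sellers receive 3023/17

Pre-subsidy: 248 - 0.6P = -320 + 2.8P gives P* = 2840/17, Q* = 2512/17.
With the rebate, buyers effectively pay Pb = Ps − 61, where Ps is the price sellers receive.
Demand in terms of Ps becomes Qd = 248 − 0.6(Ps − 61) = 284.6 - 0.6Ps. Setting this equal to supply: 284.6 - 0.6Ps = -320 + 2.8Ps, so Ps = 3023/17.
Buyers pay Pb = 3023/17 − 61 = 1986/17; Q' = -320 + 2.8·(3023/17) = 15122/85.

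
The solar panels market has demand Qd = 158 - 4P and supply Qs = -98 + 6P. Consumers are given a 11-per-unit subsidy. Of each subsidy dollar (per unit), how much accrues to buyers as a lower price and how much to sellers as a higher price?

Pre-subsidy: 158 - 4P = -98 + 6P gives P* = 25.6, Q* = 55.6.
With the rebate, buyers effectively pay Pb = Ps − 11, where Ps is the price sellers receive.
Demand in terms of Ps becomes Qd = 158 − 4(Ps − 11) = 202 - 4Ps. Setting this equal to supply: 202 - 4Ps = -98 + 6Ps, so Ps = 30.
Buyers pay Pb = 30 − 11 = 19; Q' = -98 + 6·30 = 82.
Buyers' price falls by P* − Pb = 25.6 − 19 = 6.6; sellers' price rises by Ps − P* = 30 − 25.6 = 4.4.

Buyers gain 6.6 per unit; sellers gain 4.4 per unit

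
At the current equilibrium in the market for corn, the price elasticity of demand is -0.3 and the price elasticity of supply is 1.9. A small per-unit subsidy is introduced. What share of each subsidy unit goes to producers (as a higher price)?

For a small subsidy around the equilibrium, the benefit split depends on the relative slopes, which at a point are proportional to the elasticities.
Buyer share = εs/(εs + |εd|) = 1.9/(1.9 + 0.3) = 19/22; seller share = |εd|/(εs + |εd|) = 3/22.
So producers capture 3/22 of the subsidy.

Producer share = 3/22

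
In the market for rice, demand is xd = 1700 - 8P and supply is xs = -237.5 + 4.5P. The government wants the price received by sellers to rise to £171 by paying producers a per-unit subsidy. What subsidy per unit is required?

At a seller price of 171, quantity supplied is -237.5 + 4.5·171 = 532.
Buyers absorb 532 only when they pay Pb with 1700 − 8·Pb = 532, i.e. Pb = 146.
s = Ps − Pb = 171 − 146 = 25.

Required subsidy s = £25 per unit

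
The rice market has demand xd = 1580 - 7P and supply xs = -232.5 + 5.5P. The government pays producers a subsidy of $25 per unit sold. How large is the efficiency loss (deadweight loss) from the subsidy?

Pre-subsidy: 1580 - 7P = -232.5 + 5.5P gives P* = 145, x* = 565.
With the subsidy, sellers receive Ps = Pb + 25 for each unit, where Pb is the price buyers pay.
Supply in terms of Pb becomes xs = -232.5 + 5.5(Pb + 25) = -95 + 5.5Pb. Setting this equal to demand: 1580 - 7Pb = -95 + 5.5Pb, so Pb = 134.
Sellers receive Ps = 134 + 25 = 159; x' = 1580 − 7·134 = 642.
The subsidy expands output by 642 − 565 = 77 past the efficient level; on those units the gap between marginal cost and willingness to pay runs from 0 up to 25.
DWL = ½ × 25 × 77 = 962.5.

Deadweight loss = $962.5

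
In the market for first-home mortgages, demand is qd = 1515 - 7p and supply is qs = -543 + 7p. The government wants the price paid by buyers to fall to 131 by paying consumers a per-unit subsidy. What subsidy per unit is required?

Required subsidy s = 32 per unit

At a buyer price of 131, quantity demanded is 1515 − 7·131 = 598.
Sellers supply 598 only when they receive ps with -543 + 7·ps = 598, i.e. ps = 163.
s = ps − pb = 163 − 131 = 32.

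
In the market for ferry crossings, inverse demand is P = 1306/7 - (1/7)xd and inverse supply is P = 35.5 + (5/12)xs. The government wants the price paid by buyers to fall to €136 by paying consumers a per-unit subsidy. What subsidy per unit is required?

At a buyer price of 136, quantity demanded is 1306 − 7·136 = 354.
Sellers supply 354 only when they receive Ps = 35.5 + (5/12)·354 = 183.
s = Ps − Pb = 183 − 136 = 47.

Required subsidy s = €47 per unit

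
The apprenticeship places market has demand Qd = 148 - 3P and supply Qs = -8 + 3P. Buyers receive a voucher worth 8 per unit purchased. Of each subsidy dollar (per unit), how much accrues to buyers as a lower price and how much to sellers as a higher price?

Pre-subsidy: 148 - 3P = -8 + 3P gives P* = 26, Q* = 70.
With the rebate, buyers effectively pay Pb = Ps − 8, where Ps is the price sellers receive.
Demand in terms of Ps becomes Qd = 148 − 3(Ps − 8) = 172 - 3Ps. Setting this equal to supply: 172 - 3Ps = -8 + 3Ps, so Ps = 30.
Buyers pay Pb = 30 − 8 = 22; Q' = -8 + 3·30 = 82.
Buyers' price falls by P* − Pb = 26 − 22 = 4; sellers' price rises by Ps − P* = 30 − 26 = 4.

Buyers gain 4 per unit; sellers gain 4 per unit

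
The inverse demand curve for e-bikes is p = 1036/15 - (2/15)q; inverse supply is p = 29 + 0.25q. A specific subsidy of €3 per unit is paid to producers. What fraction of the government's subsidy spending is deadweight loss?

DWL / government spending = 45/1292

Pre-subsidy: 1036/15 - (2/15)q = 29 + 0.25q gives q* = 2404/23 and p* = 1268/23.
With the subsidy, sellers receive ps = pb + 3 for each unit, where pb is the price buyers pay.
On the curves, pb = 1036/15 - (2/15)q and ps = 29 + 0.25q; the wedge ps − pb = 3 gives 29 + 0.25q − (1036/15 - (2/15)q) = 3, so q' = 2584/23.
Then pb = 1036/15 − (2/15)·(2584/23) = 1244/23 and ps = 29 + 0.25·(2584/23) = 1313/23.
ΔCS = ½(2404/23 + 2584/23)(1268/23 − 1244/23) = 59856/529; ΔPS = ½(2404/23 + 2584/23)(1313/23 − 1268/23) = 112230/529.
Government spending = 3 × 2584/23 = 7752/23.
DWL = ½ × 3 × (2584/23 − 2404/23) = 270/23; fraction = (270/23) / (7752/23) = 45/1292.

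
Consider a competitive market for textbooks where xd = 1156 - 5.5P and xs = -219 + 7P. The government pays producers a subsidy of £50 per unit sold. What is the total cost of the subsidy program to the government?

Pre-subsidy: 1156 - 5.5P = -219 + 7P gives P* = 110, x* = 551.
With the subsidy, sellers receive Ps = Pb + 50 for each unit, where Pb is the price buyers pay.
Supply in terms of Pb becomes xs = -219 + 7(Pb + 50) = 131 + 7Pb. Setting this equal to demand: 1156 - 5.5Pb = 131 + 7Pb, so Pb = 82.
Sellers receive Ps = 82 + 50 = 132; x' = 1156 − 5.5·82 = 705.
Government outlay = subsidy × quantity = 50 × 705 = 35250.

Government cost = £35250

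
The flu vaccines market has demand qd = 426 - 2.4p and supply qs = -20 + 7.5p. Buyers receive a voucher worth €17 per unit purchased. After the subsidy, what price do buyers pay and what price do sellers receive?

Buyers pay 3185/99; sellers receive 4868/99

Pre-subsidy: 426 - 2.4p = -20 + 7.5p gives p* = 4460/99, q* = 10490/33.
With the rebate, buyers effectively pay pb = ps − 17, where ps is the price sellers receive.
Demand in terms of ps becomes qd = 426 − 2.4(ps − 17) = 466.8 - 2.4ps. Setting this equal to supply: 466.8 - 2.4ps = -20 + 7.5ps, so ps = 4868/99.
Buyers pay pb = 4868/99 − 17 = 3185/99; q' = -20 + 7.5·(4868/99) = 11510/33.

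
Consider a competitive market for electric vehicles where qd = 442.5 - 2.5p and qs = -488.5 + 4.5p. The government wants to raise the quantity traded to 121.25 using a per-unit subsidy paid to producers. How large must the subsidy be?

Required subsidy s = 7 per unit

At q = 121.25, invert demand for the buyer price: pb = (442.5 − 121.25)/2.5 = 128.5; invert supply for the seller price: ps = (121.25 − (-488.5))/4.5 = 135.5.
The subsidy must fill the gap: s = ps − pb = 135.5 − 128.5 = 7.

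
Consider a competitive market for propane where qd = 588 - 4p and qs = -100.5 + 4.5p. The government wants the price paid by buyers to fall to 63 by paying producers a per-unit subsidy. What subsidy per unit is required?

Required subsidy s = 34 per unit

At a buyer price of 63, quantity demanded is 588 − 4·63 = 336.
Sellers supply 336 only when they receive ps with -100.5 + 4.5·ps = 336, i.e. ps = 97.
s = ps − pb = 97 − 63 = 34.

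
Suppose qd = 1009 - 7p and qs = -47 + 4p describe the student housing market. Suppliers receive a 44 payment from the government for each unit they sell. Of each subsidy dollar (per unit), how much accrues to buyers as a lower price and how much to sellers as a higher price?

Buyers gain 16 per unit; sellers gain 28 per unit

Pre-subsidy: 1009 - 7p = -47 + 4p gives p* = 96, q* = 337.
With the subsidy, sellers receive ps = pb + 44 for each unit, where pb is the price buyers pay.
Supply in terms of pb becomes qs = -47 + 4(pb + 44) = 129 + 4pb. Setting this equal to demand: 1009 - 7pb = 129 + 4pb, so pb = 80.
Sellers receive ps = 80 + 44 = 124; q' = 1009 − 7·80 = 449.
Buyers' price falls by p* − pb = 96 − 80 = 16; sellers' price rises by ps − p* = 124 − 96 = 28.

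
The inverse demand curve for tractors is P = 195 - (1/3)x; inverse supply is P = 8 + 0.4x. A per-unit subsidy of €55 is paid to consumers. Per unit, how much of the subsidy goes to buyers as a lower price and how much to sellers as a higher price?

Buyers gain €25 per unit; sellers gain €30 per unit

Pre-subsidy: 195 - (1/3)x = 8 + 0.4x gives x* = 255 and P* = 110.
With the rebate, buyers effectively pay Pb = Ps − 55, where Ps is the price sellers receive.
On the curves, Pb = 195 - (1/3)x and Ps = 8 + 0.4x; the wedge Ps − Pb = 55 gives 8 + 0.4x − (195 - (1/3)x) = 55, so x' = 330.
Then Pb = 195 − (1/3)·330 = 85 and Ps = 8 + 0.4·330 = 140.
Buyers' price falls by P* − Pb = 110 − 85 = 25; sellers' price rises by Ps − P* = 140 − 110 = 30.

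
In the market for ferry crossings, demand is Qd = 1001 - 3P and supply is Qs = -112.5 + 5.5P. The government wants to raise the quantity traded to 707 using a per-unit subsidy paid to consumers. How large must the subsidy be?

At Q = 707, invert demand for the buyer price: Pb = (1001 − 707)/3 = 98; invert supply for the seller price: Ps = (707 − (-112.5))/5.5 = 149.
The subsidy must fill the gap: s = Ps − Pb = 149 − 98 = 51.

Required subsidy s = 51 per unit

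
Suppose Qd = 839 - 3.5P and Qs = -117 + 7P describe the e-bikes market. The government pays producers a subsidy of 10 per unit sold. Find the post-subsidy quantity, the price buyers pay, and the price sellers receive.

Q' = 1631/3; buyers pay 1772/21; sellers receive 1982/21

Pre-subsidy: 839 - 3.5P = -117 + 7P gives P* = 1912/21, Q* = 1561/3.
With the subsidy, sellers receive Ps = Pb + 10 for each unit, where Pb is the price buyers pay.
Supply in terms of Pb becomes Qs = -117 + 7(Pb + 10) = -47 + 7Pb. Setting this equal to demand: 839 - 3.5Pb = -47 + 7Pb, so Pb = 1772/21.
Sellers receive Ps = 1772/21 + 10 = 1982/21; Q' = 839 − 3.5·(1772/21) = 1631/3.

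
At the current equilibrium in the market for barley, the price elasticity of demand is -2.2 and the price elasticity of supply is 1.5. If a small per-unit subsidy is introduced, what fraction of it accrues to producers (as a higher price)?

For a small subsidy around the equilibrium, the benefit split depends on the relative slopes, which at a point are proportional to the elasticities.
Buyer share = εs/(εs + |εd|) = 1.5/(1.5 + 2.2) = 15/37; seller share = |εd|/(εs + |εd|) = 22/37.
So producers capture 22/37 of the subsidy.

Producer share = 22/37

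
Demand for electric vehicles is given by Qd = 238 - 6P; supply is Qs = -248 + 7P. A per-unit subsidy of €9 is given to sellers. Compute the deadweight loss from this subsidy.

Deadweight loss = 1701/13

Pre-subsidy: 238 - 6P = -248 + 7P gives P* = 486/13, Q* = 178/13.
With the subsidy, sellers receive Ps = Pb + 9 for each unit, where Pb is the price buyers pay.
Supply in terms of Pb becomes Qs = -248 + 7(Pb + 9) = -185 + 7Pb. Setting this equal to demand: 238 - 6Pb = -185 + 7Pb, so Pb = 423/13.
Sellers receive Ps = 423/13 + 9 = 540/13; Q' = 238 − 6·(423/13) = 556/13.
The subsidy expands output by 556/13 − 178/13 = 378/13 past the efficient level; on those units the gap between marginal cost and willingness to pay runs from 0 up to 9.
DWL = ½ × 9 × 378/13 = 1701/13.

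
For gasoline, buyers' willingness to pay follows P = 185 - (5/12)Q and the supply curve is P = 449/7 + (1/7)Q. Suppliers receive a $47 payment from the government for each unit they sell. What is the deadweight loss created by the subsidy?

Deadweight loss = $1974

Pre-subsidy: 185 - (5/12)Q = 449/7 + (1/7)Q gives Q* = 216 and P* = 95.
With the subsidy, sellers receive Ps = Pb + 47 for each unit, where Pb is the price buyers pay.
On the curves, Pb = 185 - (5/12)Q and Ps = 449/7 + (1/7)Q; the wedge Ps − Pb = 47 gives 449/7 + (1/7)Q − (185 - (5/12)Q) = 47, so Q' = 300.
Then Pb = 185 − (5/12)·300 = 60 and Ps = 449/7 + (1/7)·300 = 107.
The subsidy expands output by 300 − 216 = 84 past the efficient level; on those units the gap between marginal cost and willingness to pay runs from 0 up to 47.
DWL = ½ × 47 × 84 = 1974.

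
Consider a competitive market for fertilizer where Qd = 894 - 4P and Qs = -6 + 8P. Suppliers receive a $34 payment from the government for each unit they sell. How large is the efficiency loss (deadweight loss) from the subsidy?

Pre-subsidy: 894 - 4P = -6 + 8P gives P* = 75, Q* = 594.
With the subsidy, sellers receive Ps = Pb + 34 for each unit, where Pb is the price buyers pay.
Supply in terms of Pb becomes Qs = -6 + 8(Pb + 34) = 266 + 8Pb. Setting this equal to demand: 894 - 4Pb = 266 + 8Pb, so Pb = 157/3.
Sellers receive Ps = 157/3 + 34 = 259/3; Q' = 894 − 4·(157/3) = 2054/3.
The subsidy expands output by 2054/3 − 594 = 272/3 past the efficient level; on those units the gap between marginal cost and willingness to pay runs from 0 up to 34.
DWL = ½ × 34 × 272/3 = 4624/3.

Deadweight loss = 4624/3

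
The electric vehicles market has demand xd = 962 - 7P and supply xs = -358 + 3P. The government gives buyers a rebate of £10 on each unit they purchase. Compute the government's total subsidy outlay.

Government cost = £590

Pre-subsidy: 962 - 7P = -358 + 3P gives P* = 132, x* = 38.
With the rebate, buyers effectively pay Pb = Ps − 10, where Ps is the price sellers receive.
Demand in terms of Ps becomes xd = 962 − 7(Ps − 10) = 1032 - 7Ps. Setting this equal to supply: 1032 - 7Ps = -358 + 3Ps, so Ps = 139.
Buyers pay Pb = 139 − 10 = 129; x' = -358 + 3·139 = 59.
Government outlay = subsidy × quantity = 10 × 59 = 590.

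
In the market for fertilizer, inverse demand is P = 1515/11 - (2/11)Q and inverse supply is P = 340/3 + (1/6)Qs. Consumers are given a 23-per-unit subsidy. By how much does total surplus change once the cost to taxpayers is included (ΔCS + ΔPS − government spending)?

Net change in total surplus = -759

Pre-subsidy: 1515/11 - (2/11)Q = 340/3 + (1/6)Q gives Q* = 70 and P* = 125.
With the rebate, buyers effectively pay Pb = Ps − 23, where Ps is the price sellers receive.
On the curves, Pb = 1515/11 - (2/11)Q and Ps = 340/3 + (1/6)Q; the wedge Ps − Pb = 23 gives 340/3 + (1/6)Q − (1515/11 - (2/11)Q) = 23, so Q' = 136.
Then Pb = 1515/11 − (2/11)·136 = 113 and Ps = 340/3 + (1/6)·136 = 136.
ΔCS = ½(70 + 136)(125 − 113) = 1236; ΔPS = ½(70 + 136)(136 − 125) = 1133.
Government spending = 23 × 136 = 3128.
Net change = 1236 + 1133 − 3128 = -759. The loss equals the DWL triangle ½·23·66.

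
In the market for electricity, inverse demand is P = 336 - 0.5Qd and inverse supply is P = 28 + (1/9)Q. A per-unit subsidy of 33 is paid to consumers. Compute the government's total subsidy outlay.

Pre-subsidy: 336 - 0.5Q = 28 + (1/9)Q gives Q* = 504 and P* = 84.
With the rebate, buyers effectively pay Pb = Ps − 33, where Ps is the price sellers receive.
On the curves, Pb = 336 - 0.5Q and Ps = 28 + (1/9)Q; the wedge Ps − Pb = 33 gives 28 + (1/9)Q − (336 - 0.5Q) = 33, so Q' = 558.
Then Pb = 336 − 0.5·558 = 57 and Ps = 28 + (1/9)·558 = 90.
Government outlay = subsidy × quantity = 33 × 558 = 18414.

Government cost = 18414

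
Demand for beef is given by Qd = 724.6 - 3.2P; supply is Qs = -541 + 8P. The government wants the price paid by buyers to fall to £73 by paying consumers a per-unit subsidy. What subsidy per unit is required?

Required subsidy s = £56 per unit

At a buyer price of 73, quantity demanded is 724.6 − 3.2·73 = 491.
Sellers supply 491 only when they receive Ps with -541 + 8·Ps = 491, i.e. Ps = 129.
s = Ps − Pb = 129 − 73 = 56.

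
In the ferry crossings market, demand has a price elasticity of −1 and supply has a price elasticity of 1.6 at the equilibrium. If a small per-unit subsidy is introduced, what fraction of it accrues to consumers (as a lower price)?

For a small subsidy around the equilibrium, the benefit split depends on the relative slopes, which at a point are proportional to the elasticities.
Buyer share = εs/(εs + |εd|) = 1.6/(1.6 + 1) = 8/13; seller share = |εd|/(εs + |εd|) = 5/13.

Consumer share = 8/13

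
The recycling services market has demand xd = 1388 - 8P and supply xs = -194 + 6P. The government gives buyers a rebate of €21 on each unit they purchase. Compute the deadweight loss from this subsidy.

Pre-subsidy: 1388 - 8P = -194 + 6P gives P* = 113, x* = 484.
With the rebate, buyers effectively pay Pb = Ps − 21, where Ps is the price sellers receive.
Demand in terms of Ps becomes xd = 1388 − 8(Ps − 21) = 1556 - 8Ps. Setting this equal to supply: 1556 - 8Ps = -194 + 6Ps, so Ps = 125.
Buyers pay Pb = 125 − 21 = 104; x' = -194 + 6·125 = 556.
The subsidy expands output by 556 − 484 = 72 past the efficient level; on those units the gap between marginal cost and willingness to pay runs from 0 up to 21.
DWL = ½ × 21 × 72 = 756.

Deadweight loss = €756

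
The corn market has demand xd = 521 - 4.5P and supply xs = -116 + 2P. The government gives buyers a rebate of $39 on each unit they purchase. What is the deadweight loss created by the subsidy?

Deadweight loss = $1053

Pre-subsidy: 521 - 4.5P = -116 + 2P gives P* = 98, x* = 80.
With the rebate, buyers effectively pay Pb = Ps − 39, where Ps is the price sellers receive.
Demand in terms of Ps becomes xd = 521 − 4.5(Ps − 39) = 696.5 - 4.5Ps. Setting this equal to supply: 696.5 - 4.5Ps = -116 + 2Ps, so Ps = 125.
Buyers pay Pb = 125 − 39 = 86; x' = -116 + 2·125 = 134.
The subsidy expands output by 134 − 80 = 54 past the efficient level; on those units the gap between marginal cost and willingness to pay runs from 0 up to 39.
DWL = ½ × 39 × 54 = 1053.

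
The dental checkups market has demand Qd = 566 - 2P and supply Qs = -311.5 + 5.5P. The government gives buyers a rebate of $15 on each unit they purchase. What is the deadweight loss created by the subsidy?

Pre-subsidy: 566 - 2P = -311.5 + 5.5P gives P* = 117, Q* = 332.
With the rebate, buyers effectively pay Pb = Ps − 15, where Ps is the price sellers receive.
Demand in terms of Ps becomes Qd = 566 − 2(Ps − 15) = 596 - 2Ps. Setting this equal to supply: 596 - 2Ps = -311.5 + 5.5Ps, so Ps = 121.
Buyers pay Pb = 121 − 15 = 106; Q' = -311.5 + 5.5·121 = 354.
The subsidy expands output by 354 − 332 = 22 past the efficient level; on those units the gap between marginal cost and willingness to pay runs from 0 up to 15.
DWL = ½ × 15 × 22 = 165.

Deadweight loss = $165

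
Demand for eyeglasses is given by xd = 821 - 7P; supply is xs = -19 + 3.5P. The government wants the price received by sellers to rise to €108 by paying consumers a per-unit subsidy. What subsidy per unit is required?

Required subsidy s = €42 per unit

At a seller price of 108, quantity supplied is -19 + 3.5·108 = 359.
Buyers absorb 359 only when they pay Pb with 821 − 7·Pb = 359, i.e. Pb = 66.
s = Ps − Pb = 108 − 66 = 42.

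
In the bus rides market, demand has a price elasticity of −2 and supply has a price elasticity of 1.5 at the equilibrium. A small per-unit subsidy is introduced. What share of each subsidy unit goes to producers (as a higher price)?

For a small subsidy around the equilibrium, the benefit split depends on the relative slopes, which at a point are proportional to the elasticities.
Buyer share = εs/(εs + |εd|) = 1.5/(1.5 + 2) = 3/7; seller share = |εd|/(εs + |εd|) = 4/7.
So producers capture 4/7 of the subsidy.

Producer share = 4/7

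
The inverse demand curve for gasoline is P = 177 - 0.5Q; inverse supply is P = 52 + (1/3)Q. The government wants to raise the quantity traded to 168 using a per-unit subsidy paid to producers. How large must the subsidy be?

Required subsidy s = 15 per unit

At Q = 168, from the demand curve buyers pay Pb = 177 − 0.5·168 = 93; from the supply curve sellers need Ps = 52 + (1/3)·168 = 108.
The subsidy must fill the gap: s = Ps − Pb = 108 − 93 = 15.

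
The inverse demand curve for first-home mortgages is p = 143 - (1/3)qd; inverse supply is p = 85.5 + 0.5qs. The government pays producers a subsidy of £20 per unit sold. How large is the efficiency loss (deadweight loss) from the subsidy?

Pre-subsidy: 143 - (1/3)q = 85.5 + 0.5q gives q* = 69 and p* = 120.
With the subsidy, sellers receive ps = pb + 20 for each unit, where pb is the price buyers pay.
On the curves, pb = 143 - (1/3)q and ps = 85.5 + 0.5q; the wedge ps − pb = 20 gives 85.5 + 0.5q − (143 - (1/3)q) = 20, so q' = 93.
Then pb = 143 − (1/3)·93 = 112 and ps = 85.5 + 0.5·93 = 132.
The subsidy expands output by 93 − 69 = 24 past the efficient level; on those units the gap between marginal cost and willingness to pay runs from 0 up to 20.
DWL = ½ × 20 × 24 = 240.

Deadweight loss = £240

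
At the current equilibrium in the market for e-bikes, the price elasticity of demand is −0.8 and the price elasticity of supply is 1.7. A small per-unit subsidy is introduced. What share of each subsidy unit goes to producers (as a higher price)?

For a small subsidy around the equilibrium, the benefit split depends on the relative slopes, which at a point are proportional to the elasticities.
Buyer share = εs/(εs + |εd|) = 1.7/(1.7 + 0.8) = 0.68; seller share = |εd|/(εs + |εd|) = 0.32.
So producers capture 0.32 of the subsidy.

Producer share = 0.32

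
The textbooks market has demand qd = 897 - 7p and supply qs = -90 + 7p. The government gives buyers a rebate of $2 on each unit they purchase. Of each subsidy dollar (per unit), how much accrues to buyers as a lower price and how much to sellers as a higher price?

Pre-subsidy: 897 - 7p = -90 + 7p gives p* = 70.5, q* = 403.5.
With the rebate, buyers effectively pay pb = ps − 2, where ps is the price sellers receive.
Demand in terms of ps becomes qd = 897 − 7(ps − 2) = 911 - 7ps. Setting this equal to supply: 911 - 7ps = -90 + 7ps, so ps = 71.5.
Buyers pay pb = 71.5 − 2 = 69.5; q' = -90 + 7·71.5 = 410.5.
Buyers' price falls by p* − pb = 70.5 − 69.5 = 1; sellers' price rises by ps − p* = 71.5 − 70.5 = 1.

Buyers gain $1 per unit; sellers gain $1 per unit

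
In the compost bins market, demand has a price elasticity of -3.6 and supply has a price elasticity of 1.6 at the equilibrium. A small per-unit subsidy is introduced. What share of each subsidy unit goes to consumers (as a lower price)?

Consumer share = 4/13

For a small subsidy around the equilibrium, the benefit split depends on the relative slopes, which at a point are proportional to the elasticities.
Buyer share = εs/(εs + |εd|) = 1.6/(1.6 + 3.6) = 4/13; seller share = |εd|/(εs + |εd|) = 9/13.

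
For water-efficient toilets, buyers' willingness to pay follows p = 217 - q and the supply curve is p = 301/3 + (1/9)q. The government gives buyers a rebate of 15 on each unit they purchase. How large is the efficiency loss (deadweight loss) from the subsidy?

Pre-subsidy: 217 - q = 301/3 + (1/9)q gives q* = 105 and p* = 112.
With the rebate, buyers effectively pay pb = ps − 15, where ps is the price sellers receive.
On the curves, pb = 217 - q and ps = 301/3 + (1/9)q; the wedge ps − pb = 15 gives 301/3 + (1/9)q − (217 - q) = 15, so q' = 118.5.
Then pb = 217 − 1·118.5 = 98.5 and ps = 301/3 + (1/9)·118.5 = 113.5.
The subsidy expands output by 118.5 − 105 = 13.5 past the efficient level; on those units the gap between marginal cost and willingness to pay runs from 0 up to 15.
DWL = ½ × 15 × 13.5 = 101.25.

Deadweight loss = 101.25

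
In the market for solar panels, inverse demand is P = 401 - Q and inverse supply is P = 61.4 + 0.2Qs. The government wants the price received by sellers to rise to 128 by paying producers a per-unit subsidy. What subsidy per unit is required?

At a seller price of 128, quantity supplied is -307 + 5·128 = 333.
Buyers absorb 333 only when they pay Pb = 401 − 1·333 = 68.
s = Ps − Pb = 128 − 68 = 60.

Required subsidy s = 60 per unit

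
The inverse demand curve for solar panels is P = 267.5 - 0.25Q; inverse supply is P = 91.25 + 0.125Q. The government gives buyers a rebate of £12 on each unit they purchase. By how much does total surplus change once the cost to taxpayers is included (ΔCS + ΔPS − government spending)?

Net change in total surplus = -£192

Pre-subsidy: 267.5 - 0.25Q = 91.25 + 0.125Q gives Q* = 470 and P* = 150.
With the rebate, buyers effectively pay Pb = Ps − 12, where Ps is the price sellers receive.
On the curves, Pb = 267.5 - 0.25Q and Ps = 91.25 + 0.125Q; the wedge Ps − Pb = 12 gives 91.25 + 0.125Q − (267.5 - 0.25Q) = 12, so Q' = 502.
Then Pb = 267.5 − 0.25·502 = 142 and Ps = 91.25 + 0.125·502 = 154.
ΔCS = ½(470 + 502)(150 − 142) = 3888; ΔPS = ½(470 + 502)(154 − 150) = 1944.
Government spending = 12 × 502 = 6024.
Net change = 3888 + 1944 − 6024 = -192. The loss equals the DWL triangle ½·12·32.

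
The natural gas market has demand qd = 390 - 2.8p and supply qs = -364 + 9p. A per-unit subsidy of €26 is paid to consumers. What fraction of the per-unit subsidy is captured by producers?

Producer share = 14/59

Pre-subsidy: 390 - 2.8p = -364 + 9p gives p* = 3770/59, q* = 12454/59.
With the rebate, buyers effectively pay pb = ps − 26, where ps is the price sellers receive.
Demand in terms of ps becomes qd = 390 − 2.8(ps − 26) = 462.8 - 2.8ps. Setting this equal to supply: 462.8 - 2.8ps = -364 + 9ps, so ps = 4134/59.
Buyers pay pb = 4134/59 − 26 = 2600/59; q' = -364 + 9·(4134/59) = 15730/59.
Buyers' price falls by p* − pb = 3770/59 − 2600/59 = 1170/59; sellers' price rises by ps − p* = 4134/59 − 3770/59 = 364/59.
So producers capture (364/59)/26 = 14/59 of each unit of subsidy.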